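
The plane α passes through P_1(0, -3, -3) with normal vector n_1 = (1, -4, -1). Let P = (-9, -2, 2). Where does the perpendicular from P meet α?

α: n_1·r = n_1·P_1 gives x - 4y - z = 15.
Foot = P − λn with λ = (n·P − d)/|n|² = (-3 − 15)/18 = -1.
Foot = (-9, -2, 2) − (-1)·(1, -4, -1) = (-8, -6, 1).

(-8, -6, 1)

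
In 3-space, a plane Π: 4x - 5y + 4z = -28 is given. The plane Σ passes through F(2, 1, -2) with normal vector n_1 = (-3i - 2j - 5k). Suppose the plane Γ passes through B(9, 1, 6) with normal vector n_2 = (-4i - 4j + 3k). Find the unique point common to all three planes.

(0, 4, -2)

Σ: n_1·r = n_1·F gives -3x - 2y - 5z = 2.
Γ: n_2·r = n_2·B gives -4x - 4y + 3z = -22.
Solving the 3×3 linear system 4x - 5y + 4z = -28, -3x - 2y - 5z = 2, -4x - 4y + 3z = -22 (e.g. by elimination or Cramer's rule, determinant = -233) gives (0, 4, -2).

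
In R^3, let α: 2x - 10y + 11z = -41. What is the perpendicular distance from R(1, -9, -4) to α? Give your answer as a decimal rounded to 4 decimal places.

n·R − d = (2)·(1) + (-10)·(-9) + (11)·(-4) − (-41) = 89; |n| = √225.
Distance = |89| / √225 = 89/√225 ≈ 5.9333.

5.9333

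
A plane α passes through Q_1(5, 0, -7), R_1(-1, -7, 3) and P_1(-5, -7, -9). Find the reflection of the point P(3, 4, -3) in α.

(9, -4, -5)

Q_1R_1 = (-6, -7, 10), Q_1P_1 = (-10, -7, -2); a normal to α is Q_1R_1 × Q_1P_1 = (84, -112, -28).
Using Q_1: α has equation 84x - 112y - 28z = 616.
λ = (n·P − d)/|n|² = (-112 − 616)/20384 = -1/28.
Reflection = P − 2λn = (3, 4, -3) − (-1/14)·(84, -112, -28) = (9, -4, -5).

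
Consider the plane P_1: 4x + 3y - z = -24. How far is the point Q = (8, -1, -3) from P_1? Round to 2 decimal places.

10.98

n·Q − d = (4)·(8) + (3)·(-1) + (-1)·(-3) − (-24) = 56; |n| = √26.
Distance = |56| / √26 = 56/√26 ≈ 10.98.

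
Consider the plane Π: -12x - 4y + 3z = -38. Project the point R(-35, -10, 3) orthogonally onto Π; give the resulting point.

(1, 2, -6)

Foot = R − λn with λ = (n·R − d)/|n|² = (469 − (-38))/169 = 3.
Foot = (-35, -10, 3) − 3·(-12, -4, 3) = (1, 2, -6).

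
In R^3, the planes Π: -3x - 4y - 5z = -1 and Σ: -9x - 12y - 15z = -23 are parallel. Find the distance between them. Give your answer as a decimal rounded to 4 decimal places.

Rescale Σ by 1/3: -3x - 4y - 5z = -23/3. Then distance = |-1 − (-23/3)| / √50 ≈ 0.9428.

0.9428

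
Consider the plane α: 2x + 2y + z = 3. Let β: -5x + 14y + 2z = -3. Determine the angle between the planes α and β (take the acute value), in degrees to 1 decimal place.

63.6

cos θ = |n₁·n₂| / (|n₁||n₂|) = |20| / (√9 · √225).
θ = arccos(0.44444) ≈ 63.6°.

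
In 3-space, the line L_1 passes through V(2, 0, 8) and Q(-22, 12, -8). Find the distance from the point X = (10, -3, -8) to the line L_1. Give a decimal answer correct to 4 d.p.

18.1162

A direction vector for L_1 is Q − V = (-24, 12, -16).
Taking (2, 0, 8) on L_1 with direction v = (-24, 12, -16): w = X − (2, 0, 8) = (8, -3, -16), and w × v = (240, 512, 24).
Distance = |w × v| / |v| = √320320 / √976 ≈ 18.1162.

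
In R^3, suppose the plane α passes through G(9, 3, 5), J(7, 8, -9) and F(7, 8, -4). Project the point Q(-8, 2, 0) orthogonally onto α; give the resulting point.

(7, 8, 0)

GJ = (-2, 5, -14), GF = (-2, 5, -9); a normal to α is GJ × GF = (25, 10, 0).
Using G: α has equation 25x + 10y = 255.
Foot = Q − λn with λ = (n·Q − d)/|n|² = (-180 − 255)/725 = -3/5.
Foot = (-8, 2, 0) − (-3/5)·(25, 10, 0) = (7, 8, 0).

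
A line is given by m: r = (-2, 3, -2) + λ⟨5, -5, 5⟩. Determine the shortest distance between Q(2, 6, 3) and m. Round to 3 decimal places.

6.164

Taking (-2, 3, -2) on m with direction v = (5, -5, 5): w = Q − (-2, 3, -2) = (4, 3, 5), and w × v = (40, 5, -35).
Distance = |w × v| / |v| = √2850 / √75 ≈ 6.164.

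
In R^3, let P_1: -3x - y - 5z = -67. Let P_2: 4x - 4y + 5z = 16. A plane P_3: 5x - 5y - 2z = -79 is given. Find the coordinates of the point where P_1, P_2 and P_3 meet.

Solving the 3×3 linear system -3x - y - 5z = -67, 4x - 4y + 5z = 16, 5x - 5y - 2z = -79 (e.g. by elimination or Cramer's rule, determinant = -132) gives (-1, 10, 12).

(-1, 10, 12)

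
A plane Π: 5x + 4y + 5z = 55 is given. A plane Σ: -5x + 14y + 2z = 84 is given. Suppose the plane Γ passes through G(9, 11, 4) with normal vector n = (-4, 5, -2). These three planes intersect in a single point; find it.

(0, 5, 7)

Γ: n·r = n·G gives -4x + 5y - 2z = 11.
Solving the 3×3 linear system 5x + 4y + 5z = 55, -5x + 14y + 2z = 84, -4x + 5y - 2z = 11 (e.g. by elimination or Cramer's rule, determinant = -107) gives (0, 5, 7).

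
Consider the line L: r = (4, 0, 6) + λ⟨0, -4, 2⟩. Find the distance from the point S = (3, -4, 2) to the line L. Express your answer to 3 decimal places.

Taking (4, 0, 6) on L with direction v = (0, -4, 2): w = S − (4, 0, 6) = (-1, -4, -4), and w × v = (-24, 2, 4).
Distance = |w × v| / |v| = √596 / √20 ≈ 5.459.

5.459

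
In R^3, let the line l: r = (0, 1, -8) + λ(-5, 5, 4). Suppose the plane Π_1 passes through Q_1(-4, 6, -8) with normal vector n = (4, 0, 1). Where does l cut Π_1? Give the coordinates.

Π_1: n·r = n·Q_1 gives 4x + z = -24.
Substitute r = (0, 1, -8) + t(-5, 5, 4) into the plane: -8 + (-16)t = -24, so t = 1.
Intersection: (0, 1, -8) + 1·(-5, 5, 4) = (-5, 6, -4).

(-5, 6, -4)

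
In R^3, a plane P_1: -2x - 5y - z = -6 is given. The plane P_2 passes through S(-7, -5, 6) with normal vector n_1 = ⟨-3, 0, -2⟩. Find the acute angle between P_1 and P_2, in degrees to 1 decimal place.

P_2: n_1·r = n_1·S gives -3x - 2z = 9.
cos θ = |n₁·n₂| / (|n₁||n₂|) = |8| / (√30 · √13).
θ = arccos(0.40510) ≈ 66.1°.

66.1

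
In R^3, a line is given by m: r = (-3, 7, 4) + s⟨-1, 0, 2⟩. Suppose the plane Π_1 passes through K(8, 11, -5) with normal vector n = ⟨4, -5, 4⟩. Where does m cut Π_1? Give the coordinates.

Π_1: n·r = n·K gives 4x - 5y + 4z = -43.
Substitute r = (-3, 7, 4) + t(-1, 0, 2) into the plane: -31 + 4t = -43, so t = -3.
Intersection: (-3, 7, 4) + (-3)·(-1, 0, 2) = (0, 7, -2).

(0, 7, -2)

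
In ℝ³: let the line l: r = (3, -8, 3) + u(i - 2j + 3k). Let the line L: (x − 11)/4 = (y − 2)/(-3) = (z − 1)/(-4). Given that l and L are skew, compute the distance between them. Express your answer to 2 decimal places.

11.98

L has direction (4, -3, -4) through (11, 2, 1).
Common perpendicular direction n = (1, -2, 3) × (4, -3, -4) = (17, 16, 5).
With w = (11, 2, 1) − (3, -8, 3) = (8, 10, -2), w · n = 286.
Distance = |w · n| / |n| = |286| / √570 ≈ 11.98.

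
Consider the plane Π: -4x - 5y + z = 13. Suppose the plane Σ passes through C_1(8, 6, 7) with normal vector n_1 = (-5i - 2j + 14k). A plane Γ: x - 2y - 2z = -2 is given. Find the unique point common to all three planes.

Σ: n_1·r = n_1·C_1 gives -5x - 2y + 14z = 46.
Solving the 3×3 linear system -4x - 5y + z = 13, -5x - 2y + 14z = 46, x - 2y - 2z = -2 (e.g. by elimination or Cramer's rule, determinant = -136) gives (0, -2, 3).

(0, -2, 3)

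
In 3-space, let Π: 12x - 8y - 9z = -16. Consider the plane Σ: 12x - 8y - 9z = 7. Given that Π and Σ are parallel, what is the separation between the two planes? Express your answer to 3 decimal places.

1.353

Same normal n = (12, -8, -9) with |n| = √289; distance = |-16 − 7| / |n| = 23/√289 ≈ 1.353.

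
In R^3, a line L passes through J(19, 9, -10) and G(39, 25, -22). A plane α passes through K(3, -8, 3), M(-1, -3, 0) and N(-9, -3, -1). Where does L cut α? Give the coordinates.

A direction vector for L is G − J = (20, 16, -12).
KM = (-4, 5, -3), KN = (-12, 5, -4); a normal to α is KM × KN = (-5, 20, 40).
Using K: α has equation -5x + 20y + 40z = -55.
Substitute r = (19, 9, -10) + t(20, 16, -12) into the plane: -315 + (-260)t = -55, so t = -1.
Intersection: (19, 9, -10) + (-1)·(20, 16, -12) = (-1, -7, 2).

(-1, -7, 2)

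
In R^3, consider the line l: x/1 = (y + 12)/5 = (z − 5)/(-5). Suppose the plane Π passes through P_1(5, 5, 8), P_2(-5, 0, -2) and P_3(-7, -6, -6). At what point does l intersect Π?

(1, -7, 0)

l has direction (1, 5, -5) through (0, -12, 5).
P_1P_2 = (-10, -5, -10), P_1P_3 = (-12, -11, -14); a normal to Π is P_1P_2 × P_1P_3 = (-40, -20, 50).
Using P_1: Π has equation -40x - 20y + 50z = 100.
Substitute r = (0, -12, 5) + t(1, 5, -5) into the plane: 490 + (-390)t = 100, so t = 1.
Intersection: (0, -12, 5) + 1·(1, 5, -5) = (1, -7, 0).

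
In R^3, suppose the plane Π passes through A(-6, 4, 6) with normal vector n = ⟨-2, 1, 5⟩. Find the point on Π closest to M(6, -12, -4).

Π: n·r = n·A gives -2x + y + 5z = 46.
Foot = M − λn with λ = (n·M − d)/|n|² = (-44 − 46)/30 = -3.
Foot = (6, -12, -4) − (-3)·(-2, 1, 5) = (0, -9, 11).

(0, -9, 11)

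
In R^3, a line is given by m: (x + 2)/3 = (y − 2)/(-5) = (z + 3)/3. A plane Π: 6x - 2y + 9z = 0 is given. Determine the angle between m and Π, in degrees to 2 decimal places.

m has direction (3, -5, 3) through (-2, 2, -3).
sin θ = |n·v| / (|n||v|) = |55| / (√121 · √43) = 0.76249.
θ ≈ 49.68°.

49.68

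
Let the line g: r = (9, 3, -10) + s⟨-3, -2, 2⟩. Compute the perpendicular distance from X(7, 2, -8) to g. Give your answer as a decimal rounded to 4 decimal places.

0.7276

Taking (9, 3, -10) on g with direction v = (-3, -2, 2): w = X − (9, 3, -10) = (-2, -1, 2), and w × v = (2, -2, 1).
Distance = |w × v| / |v| = √9 / √17 ≈ 0.7276.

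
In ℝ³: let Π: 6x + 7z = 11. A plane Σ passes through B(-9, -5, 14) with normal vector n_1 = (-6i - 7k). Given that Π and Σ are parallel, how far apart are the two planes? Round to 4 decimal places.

3.5794

Σ: n_1·r = n_1·B gives -6x - 7z = -44.
Rescale Σ by 1/(-1): 6x + 7z = 44. Then distance = |11 − 44| / √85 ≈ 3.5794.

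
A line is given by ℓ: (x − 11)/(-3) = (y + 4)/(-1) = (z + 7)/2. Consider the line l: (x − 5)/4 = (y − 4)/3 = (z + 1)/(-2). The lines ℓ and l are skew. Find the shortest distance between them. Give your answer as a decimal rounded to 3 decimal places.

ℓ has direction (-3, -1, 2) through (11, -4, -7).
l has direction (4, 3, -2) through (5, 4, -1).
Common perpendicular direction n = (-3, -1, 2) × (4, 3, -2) = (-4, 2, -5).
With w = (5, 4, -1) − (11, -4, -7) = (-6, 8, 6), w · n = 10.
Distance = |w · n| / |n| = |10| / √45 ≈ 1.491.

1.491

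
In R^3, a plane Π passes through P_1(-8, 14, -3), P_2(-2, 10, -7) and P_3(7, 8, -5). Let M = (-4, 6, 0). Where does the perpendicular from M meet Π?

P_1P_2 = (6, -4, -4), P_1P_3 = (15, -6, -2); a normal to Π is P_1P_2 × P_1P_3 = (-16, -48, 24).
Using P_1: Π has equation -16x - 48y + 24z = -616.
Foot = M − λn with λ = (n·M − d)/|n|² = (-224 − (-616))/3136 = 1/8.
Foot = (-4, 6, 0) − (1/8)·(-16, -48, 24) = (-2, 12, -3).

(-2, 12, -3)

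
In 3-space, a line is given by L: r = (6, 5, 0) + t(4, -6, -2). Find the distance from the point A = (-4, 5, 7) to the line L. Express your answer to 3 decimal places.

Taking (6, 5, 0) on L with direction v = (4, -6, -2): w = A − (6, 5, 0) = (-10, 0, 7), and w × v = (42, 8, 60).
Distance = |w × v| / |v| = √5428 / √56 ≈ 9.845.

9.845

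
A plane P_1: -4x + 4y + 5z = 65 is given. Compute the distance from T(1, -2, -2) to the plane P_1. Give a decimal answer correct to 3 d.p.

n·T − d = (-4)·(1) + (4)·(-2) + (5)·(-2) − 65 = -87; |n| = √57.
Distance = |-87| / √57 = 87/√57 ≈ 11.523.

11.523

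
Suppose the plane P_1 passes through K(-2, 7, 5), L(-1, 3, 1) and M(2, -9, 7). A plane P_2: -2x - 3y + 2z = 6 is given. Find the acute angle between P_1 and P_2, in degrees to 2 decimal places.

KL = (1, -4, -4), KM = (4, -16, 2); a normal to P_1 is KL × KM = (-72, -18, 0).
Using K: P_1 has equation -72x - 18y = 18.
cos θ = |n₁·n₂| / (|n₁||n₂|) = |198| / (√5508 · √17).
θ = arccos(0.64706) ≈ 49.68°.

49.68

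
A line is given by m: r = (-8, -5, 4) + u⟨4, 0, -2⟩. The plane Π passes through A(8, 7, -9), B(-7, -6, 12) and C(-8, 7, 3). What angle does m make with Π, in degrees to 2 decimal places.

AB = (-15, -13, 21), AC = (-16, 0, 12); a normal to Π is AB × AC = (-156, -156, -208).
Using A: Π has equation -156x - 156y - 208z = -468.
sin θ = |n·v| / (|n||v|) = |-208| / (√91936 · √20) = 0.15339.
θ ≈ 8.82°.

8.82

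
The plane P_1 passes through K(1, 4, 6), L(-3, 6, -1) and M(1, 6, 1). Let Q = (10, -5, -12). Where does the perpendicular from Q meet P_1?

(7, 10, -6)

KL = (-4, 2, -7), KM = (0, 2, -5); a normal to P_1 is KL × KM = (4, -20, -8).
Using K: P_1 has equation 4x - 20y - 8z = -124.
Foot = Q − λn with λ = (n·Q − d)/|n|² = (236 − (-124))/480 = 3/4.
Foot = (10, -5, -12) − (3/4)·(4, -20, -8) = (7, 10, -6).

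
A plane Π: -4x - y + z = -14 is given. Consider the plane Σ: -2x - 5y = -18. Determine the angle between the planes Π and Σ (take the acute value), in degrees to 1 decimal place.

cos θ = |n₁·n₂| / (|n₁||n₂|) = |13| / (√18 · √29).
θ = arccos(0.56899) ≈ 55.3°.

55.3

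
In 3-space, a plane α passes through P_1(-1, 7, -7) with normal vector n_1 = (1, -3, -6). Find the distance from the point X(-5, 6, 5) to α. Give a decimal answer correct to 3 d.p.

α: n_1·r = n_1·P_1 gives x - 3y - 6z = 20.
n·X − d = (1)·(-5) + (-3)·(6) + (-6)·(5) − 20 = -73; |n| = √46.
Distance = |-73| / √46 = 73/√46 ≈ 10.763.

10.763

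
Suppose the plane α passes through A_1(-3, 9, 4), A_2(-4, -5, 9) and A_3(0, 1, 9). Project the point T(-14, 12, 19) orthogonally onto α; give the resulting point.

A_1A_2 = (-1, -14, 5), A_1A_3 = (3, -8, 5); a normal to α is A_1A_2 × A_1A_3 = (-30, 20, 50).
Using A_1: α has equation -30x + 20y + 50z = 470.
Foot = T − λn with λ = (n·T − d)/|n|² = (1610 − 470)/3800 = 3/10.
Foot = (-14, 12, 19) − (3/10)·(-30, 20, 50) = (-5, 6, 4).

(-5, 6, 4)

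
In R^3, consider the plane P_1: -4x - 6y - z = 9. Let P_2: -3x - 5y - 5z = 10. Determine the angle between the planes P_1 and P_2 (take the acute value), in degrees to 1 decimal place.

32.8

cos θ = |n₁·n₂| / (|n₁||n₂|) = |47| / (√53 · √59).
θ = arccos(0.84049) ≈ 32.8°.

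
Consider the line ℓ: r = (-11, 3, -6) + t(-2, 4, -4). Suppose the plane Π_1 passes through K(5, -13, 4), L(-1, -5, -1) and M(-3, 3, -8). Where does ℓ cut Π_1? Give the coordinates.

KL = (-6, 8, -5), KM = (-8, 16, -12); a normal to Π_1 is KL × KM = (-16, -32, -32).
Using K: Π_1 has equation -16x - 32y - 32z = 208.
Substitute r = (-11, 3, -6) + t(-2, 4, -4) into the plane: 272 + 32t = 208, so t = -2.
Intersection: (-11, 3, -6) + (-2)·(-2, 4, -4) = (-7, -5, 2).

(-7, -5, 2)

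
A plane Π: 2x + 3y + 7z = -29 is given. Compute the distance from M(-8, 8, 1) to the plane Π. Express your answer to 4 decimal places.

5.5880

n·M − d = (2)·(-8) + (3)·(8) + (7)·(1) − (-29) = 44; |n| = √62.
Distance = |44| / √62 = 44/√62 ≈ 5.5880.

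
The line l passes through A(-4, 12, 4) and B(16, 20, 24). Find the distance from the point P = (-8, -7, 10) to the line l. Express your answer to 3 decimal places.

A direction vector for l is B − A = (20, 8, 20).
Taking (-4, 12, 4) on l with direction v = (20, 8, 20): w = P − (-4, 12, 4) = (-4, -19, 6), and w × v = (-428, 200, 348).
Distance = |w × v| / |v| = √344288 / √864 ≈ 19.962.

19.962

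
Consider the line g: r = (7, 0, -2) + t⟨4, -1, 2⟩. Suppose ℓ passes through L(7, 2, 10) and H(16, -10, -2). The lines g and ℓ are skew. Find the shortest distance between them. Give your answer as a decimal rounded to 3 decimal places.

A direction vector for ℓ is H − L = (9, -12, -12).
Common perpendicular direction n = (4, -1, 2) × (9, -12, -12) = (36, 66, -39).
With w = (7, 2, 10) − (7, 0, -2) = (0, 2, 12), w · n = -336.
Distance = |w · n| / |n| = |-336| / √7173 ≈ 3.967.

3.967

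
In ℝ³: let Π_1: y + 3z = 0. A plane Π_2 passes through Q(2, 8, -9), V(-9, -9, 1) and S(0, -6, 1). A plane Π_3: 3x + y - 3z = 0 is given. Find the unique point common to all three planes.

(4, -6, 2)

QV = (-11, -17, 10), QS = (-2, -14, 10); a normal to Π_2 is QV × QS = (-30, 90, 120).
Using Q: Π_2 has equation -30x + 90y + 120z = -420.
Solving the 3×3 linear system y + 3z = 0, -30x + 90y + 120z = -420, 3x + y - 3z = 0 (e.g. by elimination or Cramer's rule, determinant = -630) gives (4, -6, 2).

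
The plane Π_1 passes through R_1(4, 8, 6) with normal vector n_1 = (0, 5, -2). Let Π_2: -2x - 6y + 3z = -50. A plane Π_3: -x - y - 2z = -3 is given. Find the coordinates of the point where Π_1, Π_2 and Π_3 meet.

(7, 4, -4)

Π_1: n_1·r = n_1·R_1 gives 5y - 2z = 28.
Solving the 3×3 linear system 5y - 2z = 28, -2x - 6y + 3z = -50, -x - y - 2z = -3 (e.g. by elimination or Cramer's rule, determinant = -27) gives (7, 4, -4).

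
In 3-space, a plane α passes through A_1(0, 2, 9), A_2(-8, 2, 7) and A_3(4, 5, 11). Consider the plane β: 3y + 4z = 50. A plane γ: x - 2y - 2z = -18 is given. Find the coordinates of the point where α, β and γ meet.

(8, 2, 11)

A_1A_2 = (-8, 0, -2), A_1A_3 = (4, 3, 2); a normal to α is A_1A_2 × A_1A_3 = (6, 8, -24).
Using A_1: α has equation 6x + 8y - 24z = -200.
Solving the 3×3 linear system 6x + 8y - 24z = -200, 3y + 4z = 50, x - 2y - 2z = -18 (e.g. by elimination or Cramer's rule, determinant = 116) gives (8, 2, 11).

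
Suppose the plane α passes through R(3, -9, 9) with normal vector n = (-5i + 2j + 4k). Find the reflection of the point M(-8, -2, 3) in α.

(2, -6, -5)

α: n·r = n·R gives -5x + 2y + 4z = 3.
λ = (n·M − d)/|n|² = (48 − 3)/45 = 1.
Reflection = M − 2λn = (-8, -2, 3) − 2·(-5, 2, 4) = (2, -6, -5).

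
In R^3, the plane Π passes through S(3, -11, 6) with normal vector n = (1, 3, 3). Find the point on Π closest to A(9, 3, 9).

(6, -6, 0)

Π: n·r = n·S gives x + 3y + 3z = -12.
Foot = A − λn with λ = (n·A − d)/|n|² = (45 − (-12))/19 = 3.
Foot = (9, 3, 9) − 3·(1, 3, 3) = (6, -6, 0).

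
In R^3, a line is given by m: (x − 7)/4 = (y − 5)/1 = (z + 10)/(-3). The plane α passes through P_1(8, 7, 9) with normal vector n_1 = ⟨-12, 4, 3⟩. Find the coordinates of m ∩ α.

m has direction (4, 1, -3) through (7, 5, -10).
α: n_1·r = n_1·P_1 gives -12x + 4y + 3z = -41.
Substitute r = (7, 5, -10) + t(4, 1, -3) into the plane: -94 + (-53)t = -41, so t = -1.
Intersection: (7, 5, -10) + (-1)·(4, 1, -3) = (3, 4, -7).

(3, 4, -7)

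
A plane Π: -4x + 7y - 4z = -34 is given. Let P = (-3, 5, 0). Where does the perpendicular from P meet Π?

(1, -2, 4)

Foot = P − λn with λ = (n·P − d)/|n|² = (47 − (-34))/81 = 1.
Foot = (-3, 5, 0) − 1·(-4, 7, -4) = (1, -2, 4).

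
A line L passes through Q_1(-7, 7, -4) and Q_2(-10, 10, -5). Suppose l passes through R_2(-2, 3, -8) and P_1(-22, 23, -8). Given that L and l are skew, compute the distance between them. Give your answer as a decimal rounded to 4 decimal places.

0.7071

A direction vector for L is Q_2 − Q_1 = (-3, 3, -1).
A direction vector for l is P_1 − R_2 = (-20, 20, 0).
Common perpendicular direction n = (-3, 3, -1) × (-20, 20, 0) = (20, 20, 0).
With w = (-2, 3, -8) − (-7, 7, -4) = (5, -4, -4), w · n = 20.
Distance = |w · n| / |n| = |20| / √800 ≈ 0.7071.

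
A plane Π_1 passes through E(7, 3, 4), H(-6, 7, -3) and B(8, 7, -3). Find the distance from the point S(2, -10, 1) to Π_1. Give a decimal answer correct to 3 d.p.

EH = (-13, 4, -7), EB = (1, 4, -7); a normal to Π_1 is EH × EB = (0, -98, -56).
Using E: Π_1 has equation -98y - 56z = -518.
n·S − d = (0)·(2) + (-98)·(-10) + (-56)·(1) − (-518) = 1442; |n| = √12740.
Distance = |1442| / √12740 = 1442/√12740 ≈ 12.776.

12.776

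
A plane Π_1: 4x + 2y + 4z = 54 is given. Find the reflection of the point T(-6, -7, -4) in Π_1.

(18, 5, 20)

λ = (n·T − d)/|n|² = (-54 − 54)/36 = -3.
Reflection = T − 2λn = (-6, -7, -4) − (-6)·(4, 2, 4) = (18, 5, 20).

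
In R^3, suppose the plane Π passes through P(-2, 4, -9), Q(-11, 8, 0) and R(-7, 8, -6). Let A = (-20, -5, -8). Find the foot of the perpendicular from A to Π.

(-8, 4, 0)

PQ = (-9, 4, 9), PR = (-5, 4, 3); a normal to Π is PQ × PR = (-24, -18, -16).
Using P: Π has equation -24x - 18y - 16z = 120.
Foot = A − λn with λ = (n·A − d)/|n|² = (698 − 120)/1156 = 1/2.
Foot = (-20, -5, -8) − (1/2)·(-24, -18, -16) = (-8, 4, 0).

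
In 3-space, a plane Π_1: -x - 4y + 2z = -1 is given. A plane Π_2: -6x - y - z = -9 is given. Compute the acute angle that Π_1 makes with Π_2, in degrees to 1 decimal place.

cos θ = |n₁·n₂| / (|n₁||n₂|) = |8| / (√21 · √38).
θ = arccos(0.28320) ≈ 73.5°.

73.5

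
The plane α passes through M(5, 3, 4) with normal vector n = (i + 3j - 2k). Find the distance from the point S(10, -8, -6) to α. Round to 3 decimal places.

α: n·r = n·M gives x + 3y - 2z = 6.
n·S − d = (1)·(10) + (3)·(-8) + (-2)·(-6) − 6 = -8; |n| = √14.
Distance = |-8| / √14 = 8/√14 ≈ 2.138.

2.138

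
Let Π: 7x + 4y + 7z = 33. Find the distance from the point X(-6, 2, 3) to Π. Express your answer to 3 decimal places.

n·X − d = (7)·(-6) + (4)·(2) + (7)·(3) − 33 = -46; |n| = √114.
Distance = |-46| / √114 = 46/√114 ≈ 4.308.

4.308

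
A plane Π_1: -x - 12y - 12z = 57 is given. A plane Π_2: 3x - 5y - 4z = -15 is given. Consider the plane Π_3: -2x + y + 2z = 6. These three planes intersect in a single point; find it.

(-9, 4, -8)

Solving the 3×3 linear system -x - 12y - 12z = 57, 3x - 5y - 4z = -15, -2x + y + 2z = 6 (e.g. by elimination or Cramer's rule, determinant = 66) gives (-9, 4, -8).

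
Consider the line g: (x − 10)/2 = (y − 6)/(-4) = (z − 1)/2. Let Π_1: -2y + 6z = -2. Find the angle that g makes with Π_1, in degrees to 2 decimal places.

g has direction (2, -4, 2) through (10, 6, 1).
sin θ = |n·v| / (|n||v|) = |20| / (√40 · √24) = 0.64550.
θ ≈ 40.20°.

40.20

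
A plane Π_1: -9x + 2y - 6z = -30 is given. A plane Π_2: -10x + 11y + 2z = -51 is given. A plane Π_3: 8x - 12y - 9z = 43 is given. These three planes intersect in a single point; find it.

(2, -3, 1)

Solving the 3×3 linear system -9x + 2y - 6z = -30, -10x + 11y + 2z = -51, 8x - 12y - 9z = 43 (e.g. by elimination or Cramer's rule, determinant = 335) gives (2, -3, 1).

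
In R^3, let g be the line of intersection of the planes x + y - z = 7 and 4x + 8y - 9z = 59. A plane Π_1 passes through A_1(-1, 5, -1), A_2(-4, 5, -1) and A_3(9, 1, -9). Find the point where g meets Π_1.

Direction of g: (1, 1, -1) × (4, 8, -9) = (-1, 5, 4).
A point on g: solving the two plane equations with x = 2 gives (2, -6, -11).
A_1A_2 = (-3, 0, 0), A_1A_3 = (10, -4, -8); a normal to Π_1 is A_1A_2 × A_1A_3 = (0, -24, 12).
Using A_1: Π_1 has equation -24y + 12z = -132.
Substitute r = (2, -6, -11) + t(-1, 5, 4) into the plane: 12 + (-72)t = -132, so t = 2.
Intersection: (2, -6, -11) + 2·(-1, 5, 4) = (0, 4, -3).

(0, 4, -3)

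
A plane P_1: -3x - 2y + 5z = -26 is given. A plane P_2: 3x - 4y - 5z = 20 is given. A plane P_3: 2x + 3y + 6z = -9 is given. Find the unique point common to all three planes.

(3, 1, -3)

Solving the 3×3 linear system -3x - 2y + 5z = -26, 3x - 4y - 5z = 20, 2x + 3y + 6z = -9 (e.g. by elimination or Cramer's rule, determinant = 168) gives (3, 1, -3).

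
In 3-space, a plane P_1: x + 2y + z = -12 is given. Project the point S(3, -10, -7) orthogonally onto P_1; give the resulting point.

(5, -6, -5)

Foot = S − λn with λ = (n·S − d)/|n|² = (-24 − (-12))/6 = -2.
Foot = (3, -10, -7) − (-2)·(1, 2, 1) = (5, -6, -5).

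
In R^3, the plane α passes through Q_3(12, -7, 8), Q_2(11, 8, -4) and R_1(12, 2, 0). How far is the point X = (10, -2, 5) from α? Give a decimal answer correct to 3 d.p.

0.647

Q_3Q_2 = (-1, 15, -12), Q_3R_1 = (0, 9, -8); a normal to α is Q_3Q_2 × Q_3R_1 = (-12, -8, -9).
Using Q_3: α has equation -12x - 8y - 9z = -160.
n·X − d = (-12)·(10) + (-8)·(-2) + (-9)·(5) − (-160) = 11; |n| = √289.
Distance = |11| / √289 = 11/√289 ≈ 0.647.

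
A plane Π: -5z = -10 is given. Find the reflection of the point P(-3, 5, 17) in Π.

λ = (n·P − d)/|n|² = (-85 − (-10))/25 = -3.
Reflection = P − 2λn = (-3, 5, 17) − (-6)·(0, 0, -5) = (-3, 5, -13).

(-3, 5, -13)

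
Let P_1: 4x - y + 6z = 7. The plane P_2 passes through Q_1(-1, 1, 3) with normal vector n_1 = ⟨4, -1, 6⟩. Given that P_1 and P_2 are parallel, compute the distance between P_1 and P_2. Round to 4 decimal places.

P_2: n_1·r = n_1·Q_1 gives 4x - y + 6z = 13.
Same normal n = (4, -1, 6) with |n| = √53; distance = |7 − 13| / |n| = 6/√53 ≈ 0.8242.

0.8242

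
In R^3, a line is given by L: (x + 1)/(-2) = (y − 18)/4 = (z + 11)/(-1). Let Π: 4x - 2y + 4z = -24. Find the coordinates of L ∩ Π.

L has direction (-2, 4, -1) through (-1, 18, -11).
Substitute r = (-1, 18, -11) + t(-2, 4, -1) into the plane: -84 + (-20)t = -24, so t = -3.
Intersection: (-1, 18, -11) + (-3)·(-2, 4, -1) = (5, 6, -8).

(5, 6, -8)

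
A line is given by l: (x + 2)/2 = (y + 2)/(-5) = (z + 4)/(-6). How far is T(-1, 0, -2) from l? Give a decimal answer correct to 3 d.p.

1.687

l has direction (2, -5, -6) through (-2, -2, -4).
Taking (-2, -2, -4) on l with direction v = (2, -5, -6): w = T − (-2, -2, -4) = (1, 2, 2), and w × v = (-2, 10, -9).
Distance = |w × v| / |v| = √185 / √65 ≈ 1.687.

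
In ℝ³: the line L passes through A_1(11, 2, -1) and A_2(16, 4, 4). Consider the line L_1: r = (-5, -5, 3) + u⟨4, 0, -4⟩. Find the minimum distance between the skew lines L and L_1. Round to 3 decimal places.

4.426

A direction vector for L is A_2 − A_1 = (5, 2, 5).
Common perpendicular direction n = (5, 2, 5) × (4, 0, -4) = (-8, 40, -8).
With w = (-5, -5, 3) − (11, 2, -1) = (-16, -7, 4), w · n = -184.
Distance = |w · n| / |n| = |-184| / √1728 ≈ 4.426.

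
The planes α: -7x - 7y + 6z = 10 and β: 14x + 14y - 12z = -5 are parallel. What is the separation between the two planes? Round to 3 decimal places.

Rescale β by 1/(-2): -7x - 7y + 6z = 5/2. Then distance = |10 − (5/2)| / √134 ≈ 0.648.

0.648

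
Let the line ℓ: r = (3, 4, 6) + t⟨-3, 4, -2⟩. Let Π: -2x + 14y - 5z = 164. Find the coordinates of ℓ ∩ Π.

Substitute r = (3, 4, 6) + t(-3, 4, -2) into the plane: 20 + 72t = 164, so t = 2.
Intersection: (3, 4, 6) + 2·(-3, 4, -2) = (-3, 12, 2).

(-3, 12, 2)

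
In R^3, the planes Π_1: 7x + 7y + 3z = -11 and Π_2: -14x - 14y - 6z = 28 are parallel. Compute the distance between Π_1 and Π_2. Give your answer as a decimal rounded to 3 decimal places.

0.290

Rescale Π_2 by 1/(-2): 7x + 7y + 3z = -14. Then distance = |-11 − (-14)| / √107 ≈ 0.290.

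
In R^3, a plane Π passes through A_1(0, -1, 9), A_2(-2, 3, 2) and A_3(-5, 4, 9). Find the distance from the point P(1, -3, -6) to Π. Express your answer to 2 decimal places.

A_1A_2 = (-2, 4, -7), A_1A_3 = (-5, 5, 0); a normal to Π is A_1A_2 × A_1A_3 = (35, 35, 10).
Using A_1: Π has equation 35x + 35y + 10z = 55.
n·P − d = (35)·(1) + (35)·(-3) + (10)·(-6) − 55 = -185; |n| = √2550.
Distance = |-185| / √2550 = 185/√2550 ≈ 3.66.

3.66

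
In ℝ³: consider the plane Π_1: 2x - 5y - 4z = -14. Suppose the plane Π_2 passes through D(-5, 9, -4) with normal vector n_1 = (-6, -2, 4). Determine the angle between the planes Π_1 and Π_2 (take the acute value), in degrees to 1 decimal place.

69.0

Π_2: n_1·r = n_1·D gives -6x - 2y + 4z = -4.
cos θ = |n₁·n₂| / (|n₁||n₂|) = |-18| / (√45 · √56).
θ = arccos(0.35857) ≈ 69.0°.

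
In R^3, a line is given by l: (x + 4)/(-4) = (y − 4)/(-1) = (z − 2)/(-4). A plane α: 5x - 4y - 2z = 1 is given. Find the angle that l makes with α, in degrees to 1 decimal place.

12.0

l has direction (-4, -1, -4) through (-4, 4, 2).
sin θ = |n·v| / (|n||v|) = |-8| / (√45 · √33) = 0.20760.
θ ≈ 12.0°.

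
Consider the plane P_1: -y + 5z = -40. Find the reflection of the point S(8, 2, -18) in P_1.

λ = (n·S − d)/|n|² = (-92 − (-40))/26 = -2.
Reflection = S − 2λn = (8, 2, -18) − (-4)·(0, -1, 5) = (8, -2, 2).

(8, -2, 2)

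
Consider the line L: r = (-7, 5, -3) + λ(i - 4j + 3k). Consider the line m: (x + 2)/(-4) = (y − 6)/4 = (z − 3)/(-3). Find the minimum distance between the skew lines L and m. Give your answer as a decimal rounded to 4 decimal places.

5.4000

m has direction (-4, 4, -3) through (-2, 6, 3).
Common perpendicular direction n = (1, -4, 3) × (-4, 4, -3) = (0, -9, -12).
With w = (-2, 6, 3) − (-7, 5, -3) = (5, 1, 6), w · n = -81.
Distance = |w · n| / |n| = |-81| / √225 ≈ 5.4000.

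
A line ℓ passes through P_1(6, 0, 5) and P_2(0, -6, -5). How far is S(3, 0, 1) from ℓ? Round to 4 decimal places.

A direction vector for ℓ is P_2 − P_1 = (-6, -6, -10).
Taking (6, 0, 5) on ℓ with direction v = (-6, -6, -10): w = S − (6, 0, 5) = (-3, 0, -4), and w × v = (-24, -6, 18).
Distance = |w × v| / |v| = √936 / √172 ≈ 2.3328.

2.3328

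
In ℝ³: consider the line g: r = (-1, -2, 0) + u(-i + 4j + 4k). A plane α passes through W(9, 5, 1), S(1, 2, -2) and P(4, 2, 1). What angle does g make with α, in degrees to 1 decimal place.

WS = (-8, -3, -3), WP = (-5, -3, 0); a normal to α is WS × WP = (-9, 15, 9).
Using W: α has equation -9x + 15y + 9z = 3.
sin θ = |n·v| / (|n||v|) = |105| / (√387 · √33) = 0.92913.
θ ≈ 68.3°.

68.3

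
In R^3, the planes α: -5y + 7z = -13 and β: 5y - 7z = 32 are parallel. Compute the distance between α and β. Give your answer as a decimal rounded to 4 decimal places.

Rescale β by 1/(-1): -5y + 7z = -32. Then distance = |-13 − (-32)| / √74 ≈ 2.2087.

2.2087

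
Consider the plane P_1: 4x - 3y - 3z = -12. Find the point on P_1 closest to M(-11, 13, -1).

Foot = M − λn with λ = (n·M − d)/|n|² = (-80 − (-12))/34 = -2.
Foot = (-11, 13, -1) − (-2)·(4, -3, -3) = (-3, 7, -7).

(-3, 7, -7)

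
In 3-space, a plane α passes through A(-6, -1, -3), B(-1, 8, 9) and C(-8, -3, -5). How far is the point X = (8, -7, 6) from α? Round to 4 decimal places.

13.9497

AB = (5, 9, 12), AC = (-2, -2, -2); a normal to α is AB × AC = (6, -14, 8).
Using A: α has equation 6x - 14y + 8z = -46.
n·X − d = (6)·(8) + (-14)·(-7) + (8)·(6) − (-46) = 240; |n| = √296.
Distance = |240| / √296 = 240/√296 ≈ 13.9497.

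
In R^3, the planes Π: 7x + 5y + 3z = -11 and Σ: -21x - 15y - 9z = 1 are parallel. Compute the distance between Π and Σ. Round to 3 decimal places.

1.171

Rescale Σ by 1/(-3): 7x + 5y + 3z = -1/3. Then distance = |-11 − (-1/3)| / √83 ≈ 1.171.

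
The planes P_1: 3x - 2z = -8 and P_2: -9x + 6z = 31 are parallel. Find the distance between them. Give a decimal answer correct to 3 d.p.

0.647

Rescale P_2 by 1/(-3): 3x - 2z = -31/3. Then distance = |-8 − (-31/3)| / √13 ≈ 0.647.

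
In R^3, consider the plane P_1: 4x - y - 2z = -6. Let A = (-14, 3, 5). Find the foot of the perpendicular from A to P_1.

(-2, 0, -1)

Foot = A − λn with λ = (n·A − d)/|n|² = (-69 − (-6))/21 = -3.
Foot = (-14, 3, 5) − (-3)·(4, -1, -2) = (-2, 0, -1).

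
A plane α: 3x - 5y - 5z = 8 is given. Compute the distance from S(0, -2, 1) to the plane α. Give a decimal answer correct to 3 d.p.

n·S − d = (3)·(0) + (-5)·(-2) + (-5)·(1) − 8 = -3; |n| = √59.
Distance = |-3| / √59 = 3/√59 ≈ 0.391.

0.391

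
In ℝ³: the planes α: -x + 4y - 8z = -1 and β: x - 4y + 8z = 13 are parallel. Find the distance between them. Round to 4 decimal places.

1.3333

Rescale β by 1/(-1): -x + 4y - 8z = -13. Then distance = |-1 − (-13)| / √81 ≈ 1.3333.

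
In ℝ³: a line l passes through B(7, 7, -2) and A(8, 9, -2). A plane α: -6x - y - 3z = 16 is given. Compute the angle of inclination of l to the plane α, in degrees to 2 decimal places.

31.84

A direction vector for l is A − B = (1, 2, 0).
sin θ = |n·v| / (|n||v|) = |-8| / (√46 · √5) = 0.52750.
θ ≈ 31.84°.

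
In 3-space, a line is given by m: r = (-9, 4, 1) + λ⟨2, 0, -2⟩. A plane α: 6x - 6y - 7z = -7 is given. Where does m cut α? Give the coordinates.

Substitute r = (-9, 4, 1) + t(2, 0, -2) into the plane: -85 + 26t = -7, so t = 3.
Intersection: (-9, 4, 1) + 3·(2, 0, -2) = (-3, 4, -5).

(-3, 4, -5)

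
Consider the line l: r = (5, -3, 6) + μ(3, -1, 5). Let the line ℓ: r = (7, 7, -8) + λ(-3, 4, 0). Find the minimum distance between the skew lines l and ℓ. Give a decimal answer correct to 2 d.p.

Common perpendicular direction n = (3, -1, 5) × (-3, 4, 0) = (-20, -15, 9).
With w = (7, 7, -8) − (5, -3, 6) = (2, 10, -14), w · n = -316.
Distance = |w · n| / |n| = |-316| / √706 ≈ 11.89.

11.89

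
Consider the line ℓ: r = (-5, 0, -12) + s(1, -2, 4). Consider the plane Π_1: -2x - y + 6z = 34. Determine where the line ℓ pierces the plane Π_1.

Substitute r = (-5, 0, -12) + t(1, -2, 4) into the plane: -62 + 24t = 34, so t = 4.
Intersection: (-5, 0, -12) + 4·(1, -2, 4) = (-1, -8, 4).

(-1, -8, 4)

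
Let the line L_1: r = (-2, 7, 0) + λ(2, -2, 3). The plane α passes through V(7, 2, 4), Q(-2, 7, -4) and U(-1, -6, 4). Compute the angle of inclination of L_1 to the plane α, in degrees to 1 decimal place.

VQ = (-9, 5, -8), VU = (-8, -8, 0); a normal to α is VQ × VU = (-64, 64, 112).
Using V: α has equation -64x + 64y + 112z = 128.
sin θ = |n·v| / (|n||v|) = |80| / (√20736 · √17) = 0.13474.
θ ≈ 7.7°.

7.7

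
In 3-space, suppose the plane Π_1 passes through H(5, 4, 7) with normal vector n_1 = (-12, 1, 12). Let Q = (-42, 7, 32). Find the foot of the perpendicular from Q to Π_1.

(-6, 4, -4)

Π_1: n_1·r = n_1·H gives -12x + y + 12z = 28.
Foot = Q − λn with λ = (n·Q − d)/|n|² = (895 − 28)/289 = 3.
Foot = (-42, 7, 32) − 3·(-12, 1, 12) = (-6, 4, -4).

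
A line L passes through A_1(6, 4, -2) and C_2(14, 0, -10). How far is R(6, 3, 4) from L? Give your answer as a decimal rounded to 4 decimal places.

4.8534

A direction vector for L is C_2 − A_1 = (8, -4, -8).
Taking (6, 4, -2) on L with direction v = (8, -4, -8): w = R − (6, 4, -2) = (0, -1, 6), and w × v = (32, 48, 8).
Distance = |w × v| / |v| = √3392 / √144 ≈ 4.8534.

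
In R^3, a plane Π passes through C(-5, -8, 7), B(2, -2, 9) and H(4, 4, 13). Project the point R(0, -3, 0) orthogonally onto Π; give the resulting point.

(2, -7, 5)

CB = (7, 6, 2), CH = (9, 12, 6); a normal to Π is CB × CH = (12, -24, 30).
Using C: Π has equation 12x - 24y + 30z = 342.
Foot = R − λn with λ = (n·R − d)/|n|² = (72 − 342)/1620 = -1/6.
Foot = (0, -3, 0) − (-1/6)·(12, -24, 30) = (2, -7, 5).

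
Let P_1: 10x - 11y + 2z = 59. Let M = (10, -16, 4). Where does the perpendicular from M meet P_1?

Foot = M − λn with λ = (n·M − d)/|n|² = (284 − 59)/225 = 1.
Foot = (10, -16, 4) − 1·(10, -11, 2) = (0, -5, 2).

(0, -5, 2)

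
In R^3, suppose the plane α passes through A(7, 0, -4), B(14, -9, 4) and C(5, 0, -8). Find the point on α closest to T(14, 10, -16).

AB = (7, -9, 8), AC = (-2, 0, -4); a normal to α is AB × AC = (36, 12, -18).
Using A: α has equation 36x + 12y - 18z = 324.
Foot = T − λn with λ = (n·T − d)/|n|² = (912 − 324)/1764 = 1/3.
Foot = (14, 10, -16) − (1/3)·(36, 12, -18) = (2, 6, -10).

(2, 6, -10)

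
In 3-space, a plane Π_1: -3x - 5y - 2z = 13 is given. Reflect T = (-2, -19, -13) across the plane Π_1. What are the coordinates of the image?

λ = (n·T − d)/|n|² = (127 − 13)/38 = 3.
Reflection = T − 2λn = (-2, -19, -13) − 6·(-3, -5, -2) = (16, 11, -1).

(16, 11, -1)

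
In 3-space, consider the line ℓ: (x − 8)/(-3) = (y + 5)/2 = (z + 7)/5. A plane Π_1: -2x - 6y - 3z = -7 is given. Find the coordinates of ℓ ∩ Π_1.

ℓ has direction (-3, 2, 5) through (8, -5, -7).
Substitute r = (8, -5, -7) + t(-3, 2, 5) into the plane: 35 + (-21)t = -7, so t = 2.
Intersection: (8, -5, -7) + 2·(-3, 2, 5) = (2, -1, 3).

(2, -1, 3)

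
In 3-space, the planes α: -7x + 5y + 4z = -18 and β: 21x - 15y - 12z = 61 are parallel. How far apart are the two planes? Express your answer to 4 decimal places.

0.2460

Rescale β by 1/(-3): -7x + 5y + 4z = -61/3. Then distance = |-18 − (-61/3)| / √90 ≈ 0.2460.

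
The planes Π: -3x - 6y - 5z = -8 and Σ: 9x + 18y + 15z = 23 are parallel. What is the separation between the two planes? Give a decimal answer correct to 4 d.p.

0.0398

Rescale Σ by 1/(-3): -3x - 6y - 5z = -23/3. Then distance = |-8 − (-23/3)| / √70 ≈ 0.0398.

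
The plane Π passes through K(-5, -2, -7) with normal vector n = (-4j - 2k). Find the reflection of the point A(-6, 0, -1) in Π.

Π: n·r = n·K gives -4y - 2z = 22.
λ = (n·A − d)/|n|² = (2 − 22)/20 = -1.
Reflection = A − 2λn = (-6, 0, -1) − (-2)·(0, -4, -2) = (-6, -8, -5).

(-6, -8, -5)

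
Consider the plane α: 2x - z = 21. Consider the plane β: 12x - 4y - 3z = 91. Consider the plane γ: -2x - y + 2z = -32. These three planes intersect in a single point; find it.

(6, 2, -9)

Solving the 3×3 linear system 2x - z = 21, 12x - 4y - 3z = 91, -2x - y + 2z = -32 (e.g. by elimination or Cramer's rule, determinant = -2) gives (6, 2, -9).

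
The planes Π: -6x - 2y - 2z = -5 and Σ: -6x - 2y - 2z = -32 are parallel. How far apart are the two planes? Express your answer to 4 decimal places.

Same normal n = (-6, -2, -2) with |n| = √44; distance = |-5 − (-32)| / |n| = 27/√44 ≈ 4.0704.

4.0704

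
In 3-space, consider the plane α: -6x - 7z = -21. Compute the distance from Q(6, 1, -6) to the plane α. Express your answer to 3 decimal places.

n·Q − d = (-6)·(6) + (0)·(1) + (-7)·(-6) − (-21) = 27; |n| = √85.
Distance = |27| / √85 = 27/√85 ≈ 2.929.

2.929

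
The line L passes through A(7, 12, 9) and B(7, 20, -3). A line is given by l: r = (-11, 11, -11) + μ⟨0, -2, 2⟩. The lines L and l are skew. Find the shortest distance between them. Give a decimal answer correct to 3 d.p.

A direction vector for L is B − A = (0, 8, -12).
Common perpendicular direction n = (0, 8, -12) × (0, -2, 2) = (-8, 0, 0).
With w = (-11, 11, -11) − (7, 12, 9) = (-18, -1, -20), w · n = 144.
Distance = |w · n| / |n| = |144| / √64 ≈ 18.000.

18.000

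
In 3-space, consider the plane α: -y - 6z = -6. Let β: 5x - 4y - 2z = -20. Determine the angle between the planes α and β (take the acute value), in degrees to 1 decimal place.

cos θ = |n₁·n₂| / (|n₁||n₂|) = |16| / (√37 · √45).
θ = arccos(0.39211) ≈ 66.9°.

66.9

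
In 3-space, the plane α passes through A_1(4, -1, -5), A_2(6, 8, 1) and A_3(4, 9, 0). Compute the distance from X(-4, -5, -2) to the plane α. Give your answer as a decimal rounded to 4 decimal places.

A_1A_2 = (2, 9, 6), A_1A_3 = (0, 10, 5); a normal to α is A_1A_2 × A_1A_3 = (-15, -10, 20).
Using A_1: α has equation -15x - 10y + 20z = -150.
n·X − d = (-15)·(-4) + (-10)·(-5) + (20)·(-2) − (-150) = 220; |n| = √725.
Distance = |220| / √725 = 220/√725 ≈ 8.1706.

8.1706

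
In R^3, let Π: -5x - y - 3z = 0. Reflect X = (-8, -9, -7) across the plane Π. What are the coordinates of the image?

λ = (n·X − d)/|n|² = (70 − 0)/35 = 2.
Reflection = X − 2λn = (-8, -9, -7) − 4·(-5, -1, -3) = (12, -5, 5).

(12, -5, 5)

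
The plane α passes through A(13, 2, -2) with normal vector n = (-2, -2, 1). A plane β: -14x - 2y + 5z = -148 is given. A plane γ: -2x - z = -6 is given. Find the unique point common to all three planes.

(7, 5, -8)

α: n·r = n·A gives -2x - 2y + z = -32.
Solving the 3×3 linear system -2x - 2y + z = -32, -14x - 2y + 5z = -148, -2x - z = -6 (e.g. by elimination or Cramer's rule, determinant = 40) gives (7, 5, -8).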